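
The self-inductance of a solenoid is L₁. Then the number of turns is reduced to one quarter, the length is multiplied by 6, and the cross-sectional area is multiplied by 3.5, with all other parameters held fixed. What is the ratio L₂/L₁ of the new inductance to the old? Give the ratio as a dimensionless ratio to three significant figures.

L₂/L₁ = 0.0365

For a solenoid, L ∝ μᵣN²A/ℓ.
L₂/L₁ = (0.25)^2 × (6)^-1 × (3.5) = 0.0365.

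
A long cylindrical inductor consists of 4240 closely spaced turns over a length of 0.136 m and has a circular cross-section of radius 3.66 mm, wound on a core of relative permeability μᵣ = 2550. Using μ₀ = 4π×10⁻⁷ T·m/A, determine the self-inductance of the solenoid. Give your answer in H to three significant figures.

A = πr² = π(3.660×10^-3 m)² = 4.208×10^-5 m².
For a long solenoid, L = μ₀μᵣN²A/ℓ.
L = (4π×10⁻⁷)(2550)(4240)²(4.208×10^-5)/(0.136 m) = 17.83 H.

L ≈ 17.8 H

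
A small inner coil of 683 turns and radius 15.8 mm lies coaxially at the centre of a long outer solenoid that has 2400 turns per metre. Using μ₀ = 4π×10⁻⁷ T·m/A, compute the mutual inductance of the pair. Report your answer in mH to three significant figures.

M ≈ 1.62 mH

The outer solenoid produces a uniform field B₁ = μ₀n₁I₁ across the inner coil,
so the flux linkage is N₂Φ = N₂B₁A₂ = μ₀n₁N₂A₂·I₁, giving M = μ₀n₁N₂A₂.
A₂ = πr² = π(1.580×10^-2 m)² = 7.843×10^-4 m².
M = (4π×10⁻⁷)(2400)(683)(7.843×10^-4) = 1.615×10^-3 H.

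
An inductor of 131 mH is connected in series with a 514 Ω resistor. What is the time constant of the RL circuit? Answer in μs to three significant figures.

τ = L/R = (0.131 H)/(514 Ω) = 2.549×10^-4 s.

τ ≈ 255 μs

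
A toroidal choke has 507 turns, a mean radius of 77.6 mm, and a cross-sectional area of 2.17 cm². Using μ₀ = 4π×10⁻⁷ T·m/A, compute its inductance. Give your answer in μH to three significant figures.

L ≈ 144 μH

For a thin toroid, L = μ₀N²A/(2πR).
L = (4π×10⁻⁷)(507)²(2.170×10^-4) / (2π×7.760×10^-2 m) = 1.438×10^-4 H.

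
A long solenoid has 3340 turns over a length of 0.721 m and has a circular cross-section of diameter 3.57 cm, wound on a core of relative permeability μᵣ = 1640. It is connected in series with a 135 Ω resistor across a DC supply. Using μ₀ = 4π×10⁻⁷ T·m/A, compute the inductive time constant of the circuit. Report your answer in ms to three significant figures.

τ ≈ 236 ms

A = π(d/2)² = π(1.785×10^-2 m)² = 1.001×10^-3 m².
L = μ₀μᵣN²A/ℓ = (4π×10⁻⁷)(1640)(3340)²(1.001×10^-3)/(0.721) = 31.92 H.
τ = L/R = (31.92)/(135) = 0.2364 s.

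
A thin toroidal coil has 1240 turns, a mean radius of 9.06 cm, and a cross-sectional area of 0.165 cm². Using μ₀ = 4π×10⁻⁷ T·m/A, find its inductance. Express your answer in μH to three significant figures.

L ≈ 56.0 μH

For a thin toroid, L = μ₀N²A/(2πR).
L = (4π×10⁻⁷)(1240)²(1.650×10^-5) / (2π×9.060×10^-2 m) = 5.601×10^-5 H.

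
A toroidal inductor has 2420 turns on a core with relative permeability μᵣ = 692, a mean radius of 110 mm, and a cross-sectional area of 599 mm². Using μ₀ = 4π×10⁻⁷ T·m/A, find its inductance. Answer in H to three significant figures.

L ≈ 4.41 H

For a thin toroid, L = μ₀μᵣN²A/(2πR).
L = (4π×10⁻⁷)(692)(2420)²(5.990×10^-4) / (2π×0.11 m) = 4.414 H.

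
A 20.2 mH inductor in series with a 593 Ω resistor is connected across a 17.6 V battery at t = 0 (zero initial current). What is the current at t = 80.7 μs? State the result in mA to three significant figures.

I ≈ 26.9 mA

τ = L/R = 2.020×10^-2/593 = 3.406×10^-5 s; final current I_∞ = ε/R = 17.6/593 = 2.968×10^-2 A.
I(t) = I_∞(1 − e^(−t/τ)) with t/τ = 2.369.
I = (2.968×10^-2)(1 − e^(−2.369)) = 2.690×10^-2 A.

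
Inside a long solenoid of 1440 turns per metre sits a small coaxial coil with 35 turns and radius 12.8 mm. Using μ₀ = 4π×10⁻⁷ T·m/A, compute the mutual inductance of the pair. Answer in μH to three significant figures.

The outer solenoid produces a uniform field B₁ = μ₀n₁I₁ across the inner coil,
so the flux linkage is N₂Φ = N₂B₁A₂ = μ₀n₁N₂A₂·I₁, giving M = μ₀n₁N₂A₂.
A₂ = πr² = π(1.280×10^-2 m)² = 5.147×10^-4 m².
M = (4π×10⁻⁷)(1440)(35)(5.147×10^-4) = 3.260×10^-5 H.

M ≈ 32.6 μH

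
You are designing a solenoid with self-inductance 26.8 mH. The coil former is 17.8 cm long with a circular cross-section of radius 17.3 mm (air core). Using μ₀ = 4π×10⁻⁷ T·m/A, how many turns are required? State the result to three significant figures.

A = πr² = π(1.730×10^-2 m)² = 9.402×10^-4 m².
From L = μ₀N²A/ℓ, N = √(Lℓ / (μ₀A)).
N = √[(2.680×10^-2)(0.178) / ((4π×10⁻⁷)×9.402×10^-4)] = √(4.037×10^6) ≈ 2009.3.

N ≈ 2010 turns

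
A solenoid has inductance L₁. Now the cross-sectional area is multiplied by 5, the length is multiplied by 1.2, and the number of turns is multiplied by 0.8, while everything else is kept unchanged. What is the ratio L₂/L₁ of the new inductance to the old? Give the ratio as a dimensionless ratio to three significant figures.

For a solenoid, L ∝ μᵣN²A/ℓ.
L₂/L₁ = (5) × (1.2)^-1 × (0.8)^2 = 2.67.

L₂/L₁ = 2.67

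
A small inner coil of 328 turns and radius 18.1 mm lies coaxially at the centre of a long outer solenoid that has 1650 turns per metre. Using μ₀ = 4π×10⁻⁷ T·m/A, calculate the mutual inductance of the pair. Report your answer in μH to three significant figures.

The outer solenoid produces a uniform field B₁ = μ₀n₁I₁ across the inner coil,
so the flux linkage is N₂Φ = N₂B₁A₂ = μ₀n₁N₂A₂·I₁, giving M = μ₀n₁N₂A₂.
A₂ = πr² = π(1.810×10^-2 m)² = 1.029×10^-3 m².
M = (4π×10⁻⁷)(1650)(328)(1.029×10^-3) = 7.000×10^-4 H.

M ≈ 700 μH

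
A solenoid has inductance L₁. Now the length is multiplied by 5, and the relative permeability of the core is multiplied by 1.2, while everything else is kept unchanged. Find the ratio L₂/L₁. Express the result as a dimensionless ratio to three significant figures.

For a solenoid, L ∝ μᵣN²A/ℓ.
L₂/L₁ = (5)^-1 × (1.2) = 0.240.

L₂/L₁ = 0.240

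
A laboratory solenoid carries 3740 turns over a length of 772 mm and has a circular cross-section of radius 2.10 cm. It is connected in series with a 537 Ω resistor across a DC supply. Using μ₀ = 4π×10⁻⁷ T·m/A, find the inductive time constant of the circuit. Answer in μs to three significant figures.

τ ≈ 58.7 μs

A = πr² = π(2.100×10^-2 m)² = 1.385×10^-3 m².
L = μ₀N²A/ℓ = (4π×10⁻⁷)(3740)²(1.385×10^-3)/(0.772) = 3.154×10^-2 H.
τ = L/R = (3.154×10^-2)/(537) = 5.874×10^-5 s.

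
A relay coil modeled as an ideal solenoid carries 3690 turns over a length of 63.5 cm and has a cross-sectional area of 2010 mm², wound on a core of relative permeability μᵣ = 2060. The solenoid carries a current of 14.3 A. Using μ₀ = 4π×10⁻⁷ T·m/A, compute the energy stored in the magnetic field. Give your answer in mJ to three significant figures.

U ≈ 11400000 mJ

A = 2010 mm² = 2.010×10^-3 m².
L = μ₀μᵣN²A/ℓ = (4π×10⁻⁷)(2060)(3690)²(2.010×10^-3)/(0.635) = 111.6 H.
U = ½LI² = ½(111.6)(14.3)² = 1.141×10^4 J.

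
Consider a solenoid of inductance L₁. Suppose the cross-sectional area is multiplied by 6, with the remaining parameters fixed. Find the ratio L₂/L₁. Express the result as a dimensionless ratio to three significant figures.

For a solenoid, L ∝ μᵣN²A/ℓ.
L₂/L₁ = (6) = 6.00.

L₂/L₁ = 6.00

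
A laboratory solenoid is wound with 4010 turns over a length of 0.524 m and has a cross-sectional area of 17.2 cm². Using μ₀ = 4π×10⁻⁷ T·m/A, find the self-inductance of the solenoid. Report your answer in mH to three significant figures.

L ≈ 66.3 mH

A = 17.2 cm² = 1.720×10^-3 m².
For a long solenoid, L = μ₀N²A/ℓ.
L = (4π×10⁻⁷)(4010)²(1.720×10^-3)/(0.524 m) = 6.633×10^-2 H.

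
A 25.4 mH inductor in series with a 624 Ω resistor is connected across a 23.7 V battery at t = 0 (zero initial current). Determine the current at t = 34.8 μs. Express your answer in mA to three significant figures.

I ≈ 21.8 mA

τ = L/R = 2.540×10^-2/624 = 4.071×10^-5 s; final current I_∞ = ε/R = 23.7/624 = 3.798×10^-2 A.
I(t) = I_∞(1 − e^(−t/τ)) with t/τ = 0.855.
I = (3.798×10^-2)(1 − e^(−0.855)) = 2.183×10^-2 A.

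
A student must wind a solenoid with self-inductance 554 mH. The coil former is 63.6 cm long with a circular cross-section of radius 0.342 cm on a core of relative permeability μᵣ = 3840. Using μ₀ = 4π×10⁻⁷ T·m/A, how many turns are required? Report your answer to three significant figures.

A = πr² = π(3.420×10^-3 m)² = 3.6745×10^-5 m².
From L = μ₀μᵣN²A/ℓ, N = √(Lℓ / (μ₀μᵣA)).
N = √[(0.554)(0.636) / ((4π×10⁻⁷)(3840)×3.6745×10^-5)] = √(1.987×10^6) ≈ 1409.7.

N ≈ 1410 turns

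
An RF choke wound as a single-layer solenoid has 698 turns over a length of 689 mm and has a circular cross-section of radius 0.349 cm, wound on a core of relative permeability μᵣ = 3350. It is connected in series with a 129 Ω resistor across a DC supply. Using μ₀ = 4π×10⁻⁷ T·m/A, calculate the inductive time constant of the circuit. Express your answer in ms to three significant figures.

A = πr² = π(3.490×10^-3 m)² = 3.826×10^-5 m².
L = μ₀μᵣN²A/ℓ = (4π×10⁻⁷)(3350)(698)²(3.826×10^-5)/(0.689) = 0.1139 H.
τ = L/R = (0.1139)/(129) = 8.830×10^-4 s.

τ ≈ 0.883 ms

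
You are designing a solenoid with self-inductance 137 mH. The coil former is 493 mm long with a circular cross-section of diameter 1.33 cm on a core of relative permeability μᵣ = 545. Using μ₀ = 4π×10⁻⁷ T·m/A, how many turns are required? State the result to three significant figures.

N ≈ 843 turns

A = π(d/2)² = π(6.650×10^-3 m)² = 1.389×10^-4 m².
From L = μ₀μᵣN²A/ℓ, N = √(Lℓ / (μ₀μᵣA)).
N = √[(0.137)(0.493) / ((4π×10⁻⁷)(545)×1.389×10^-4)] = √(7.099×10^5) ≈ 842.5.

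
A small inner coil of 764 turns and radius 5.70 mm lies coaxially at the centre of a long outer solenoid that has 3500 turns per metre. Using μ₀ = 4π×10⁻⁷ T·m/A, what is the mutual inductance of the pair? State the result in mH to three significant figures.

The outer solenoid produces a uniform field B₁ = μ₀n₁I₁ across the inner coil,
so the flux linkage is N₂Φ = N₂B₁A₂ = μ₀n₁N₂A₂·I₁, giving M = μ₀n₁N₂A₂.
A₂ = πr² = π(5.700×10^-3 m)² = 1.021×10^-4 m².
M = (4π×10⁻⁷)(3500)(764)(1.021×10^-4) = 3.430×10^-4 H.

M ≈ 0.343 mH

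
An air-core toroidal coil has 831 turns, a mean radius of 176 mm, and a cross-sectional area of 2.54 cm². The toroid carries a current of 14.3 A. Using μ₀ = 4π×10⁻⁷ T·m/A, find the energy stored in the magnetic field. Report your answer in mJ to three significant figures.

L = μ₀N²A/(2πR) = (4π×10⁻⁷)(831)²(2.540×10^-4)/(2π×0.176) = 1.993×10^-4 H.
U = ½LI² = ½(1.993×10^-4)(14.3)² = 2.038×10^-2 J.

U ≈ 20.4 mJ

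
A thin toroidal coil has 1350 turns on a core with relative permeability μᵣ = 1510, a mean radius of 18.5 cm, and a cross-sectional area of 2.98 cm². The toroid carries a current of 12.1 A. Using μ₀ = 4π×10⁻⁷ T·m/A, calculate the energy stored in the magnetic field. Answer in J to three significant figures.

L = μ₀μᵣN²A/(2πR) = (4π×10⁻⁷)(1510)(1350)²(2.980×10^-4)/(2π×0.185) = 0.8866 H.
U = ½LI² = ½(0.8866)(12.1)² = 64.9 J.

U ≈ 64.9 J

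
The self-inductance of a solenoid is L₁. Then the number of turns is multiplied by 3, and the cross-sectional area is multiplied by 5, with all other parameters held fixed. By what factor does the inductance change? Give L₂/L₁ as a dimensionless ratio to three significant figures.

L₂/L₁ = 45.0

For a solenoid, L ∝ μᵣN²A/ℓ.
L₂/L₁ = (3)^2 × (5) = 45.0.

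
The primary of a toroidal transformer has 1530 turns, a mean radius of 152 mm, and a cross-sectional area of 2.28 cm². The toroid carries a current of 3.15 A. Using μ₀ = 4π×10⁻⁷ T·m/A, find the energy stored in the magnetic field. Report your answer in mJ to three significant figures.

U ≈ 3.48 mJ

L = μ₀N²A/(2πR) = (4π×10⁻⁷)(1530)²(2.280×10^-4)/(2π×0.152) = 7.023×10^-4 H.
U = ½LI² = ½(7.023×10^-4)(3.15)² = 3.484×10^-3 J.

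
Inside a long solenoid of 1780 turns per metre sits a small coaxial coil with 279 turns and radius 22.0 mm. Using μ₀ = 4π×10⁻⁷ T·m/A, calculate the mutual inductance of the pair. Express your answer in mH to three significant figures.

The outer solenoid produces a uniform field B₁ = μ₀n₁I₁ across the inner coil,
so the flux linkage is N₂Φ = N₂B₁A₂ = μ₀n₁N₂A₂·I₁, giving M = μ₀n₁N₂A₂.
A₂ = πr² = π(2.200×10^-2 m)² = 1.521×10^-3 m².
M = (4π×10⁻⁷)(1780)(279)(1.521×10^-3) = 9.489×10^-4 H.

M ≈ 0.949 mH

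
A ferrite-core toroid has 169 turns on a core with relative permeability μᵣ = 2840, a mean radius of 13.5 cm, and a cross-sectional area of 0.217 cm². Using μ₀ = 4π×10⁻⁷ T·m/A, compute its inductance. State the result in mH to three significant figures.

For a thin toroid, L = μ₀μᵣN²A/(2πR).
L = (4π×10⁻⁷)(2840)(169)²(2.170×10^-5) / (2π×0.135 m) = 2.608×10^-3 H.

L ≈ 2.61 mH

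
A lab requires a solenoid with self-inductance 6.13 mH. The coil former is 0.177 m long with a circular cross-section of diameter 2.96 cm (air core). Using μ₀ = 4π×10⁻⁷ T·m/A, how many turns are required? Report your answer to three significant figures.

A = π(d/2)² = π(1.480×10^-2 m)² = 6.881×10^-4 m².
From L = μ₀N²A/ℓ, N = √(Lℓ / (μ₀A)).
N = √[(6.130×10^-3)(0.177) / ((4π×10⁻⁷)×6.881×10^-4)] = √(1.2547×10^6) ≈ 1120.1.

N ≈ 1120 turns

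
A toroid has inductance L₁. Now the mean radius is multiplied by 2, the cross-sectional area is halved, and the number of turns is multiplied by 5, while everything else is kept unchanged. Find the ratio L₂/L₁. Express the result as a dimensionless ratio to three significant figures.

L₂/L₁ = 6.25

For a toroid, L ∝ μᵣN²A/R.
L₂/L₁ = (2)^-1 × (0.5) × (5)^2 = 6.25.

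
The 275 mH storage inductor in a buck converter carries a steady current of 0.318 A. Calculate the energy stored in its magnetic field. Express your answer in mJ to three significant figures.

U ≈ 13.9 mJ

Stored magnetic energy: U = ½LI².
U = ½(0.275 H)(0.318 A)² = 1.390×10^-2 J.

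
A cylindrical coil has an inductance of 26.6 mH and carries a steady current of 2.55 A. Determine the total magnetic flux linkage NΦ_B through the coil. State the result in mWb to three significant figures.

NΦ_B ≈ 67.8 mWb

From L = NΦ_B/I, the flux linkage is NΦ_B = LI.
NΦ_B = (2.660×10^-2 H)(2.55 A) = 6.783×10^-2 Wb.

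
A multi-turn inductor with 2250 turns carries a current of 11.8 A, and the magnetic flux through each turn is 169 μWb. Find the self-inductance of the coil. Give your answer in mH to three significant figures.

Self-inductance is defined by L = NΦ_B/I (flux linkage over current).
L = (2250)(1.690×10^-4 Wb)/(11.8 A) = 3.222×10^-2 H.

L ≈ 32.2 mH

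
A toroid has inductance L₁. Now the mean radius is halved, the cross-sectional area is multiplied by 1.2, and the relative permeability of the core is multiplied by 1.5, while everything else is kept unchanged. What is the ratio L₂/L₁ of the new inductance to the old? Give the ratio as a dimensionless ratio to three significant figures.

For a toroid, L ∝ μᵣN²A/R.
L₂/L₁ = (0.5)^-1 × (1.2) × (1.5) = 3.60.

L₂/L₁ = 3.60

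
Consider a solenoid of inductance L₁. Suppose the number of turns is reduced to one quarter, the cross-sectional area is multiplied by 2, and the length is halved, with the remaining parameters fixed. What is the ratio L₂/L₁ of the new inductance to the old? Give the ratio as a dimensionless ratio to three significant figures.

For a solenoid, L ∝ μᵣN²A/ℓ.
L₂/L₁ = (0.25)^2 × (2) × (0.5)^-1 = 0.250.

L₂/L₁ = 0.250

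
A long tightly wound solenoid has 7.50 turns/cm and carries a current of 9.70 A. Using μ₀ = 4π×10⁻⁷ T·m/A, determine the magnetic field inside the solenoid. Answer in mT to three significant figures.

B ≈ 9.14 mT

Inside a long solenoid, B = μ₀nI.
B = (4π×10⁻⁷)(750 m⁻¹)(9.70 A) = 9.142×10^-3 T.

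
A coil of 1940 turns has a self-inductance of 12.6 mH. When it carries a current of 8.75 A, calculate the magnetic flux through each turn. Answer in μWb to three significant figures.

From L = NΦ_B/I, the flux per turn is Φ_B = LI/N.
Φ_B = (1.260×10^-2 H)(8.75 A)/1940 = 5.683×10^-5 Wb.

Φ_B ≈ 56.8 μWb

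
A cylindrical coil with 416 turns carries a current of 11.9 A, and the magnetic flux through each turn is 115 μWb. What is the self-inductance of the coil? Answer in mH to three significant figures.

L ≈ 4.02 mH

Self-inductance is defined by L = NΦ_B/I (flux linkage over current).
L = (416)(1.150×10^-4 Wb)/(11.9 A) = 4.020×10^-3 H.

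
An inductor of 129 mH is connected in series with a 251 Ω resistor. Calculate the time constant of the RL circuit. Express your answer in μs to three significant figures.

τ ≈ 514 μs

τ = L/R = (0.129 H)/(251 Ω) = 5.139×10^-4 s.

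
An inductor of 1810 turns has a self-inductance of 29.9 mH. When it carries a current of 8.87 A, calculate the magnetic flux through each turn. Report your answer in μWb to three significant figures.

From L = NΦ_B/I, the flux per turn is Φ_B = LI/N.
Φ_B = (2.990×10^-2 H)(8.87 A)/1810 = 1.465×10^-4 Wb.

Φ_B ≈ 147 μWb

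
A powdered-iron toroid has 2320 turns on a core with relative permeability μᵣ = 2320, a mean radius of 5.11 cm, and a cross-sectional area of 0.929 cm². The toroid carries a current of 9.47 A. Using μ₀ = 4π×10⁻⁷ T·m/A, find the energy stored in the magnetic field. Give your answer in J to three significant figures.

L = μ₀μᵣN²A/(2πR) = (4π×10⁻⁷)(2320)(2320)²(9.290×10^-5)/(2π×5.110×10^-2) = 4.54 H.
U = ½LI² = ½(4.54)(9.47)² = 203.6 J.

U ≈ 204 J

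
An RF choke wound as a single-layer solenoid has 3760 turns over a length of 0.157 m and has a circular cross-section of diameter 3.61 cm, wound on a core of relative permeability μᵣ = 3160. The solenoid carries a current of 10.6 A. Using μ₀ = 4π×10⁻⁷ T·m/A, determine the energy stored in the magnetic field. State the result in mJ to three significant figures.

U ≈ 20600000 mJ

A = π(d/2)² = π(1.805×10^-2 m)² = 1.024×10^-3 m².
L = μ₀μᵣN²A/ℓ = (4π×10⁻⁷)(3160)(3760)²(1.024×10^-3)/(0.157) = 366 H.
U = ½LI² = ½(366)(10.6)² = 2.056×10^4 J.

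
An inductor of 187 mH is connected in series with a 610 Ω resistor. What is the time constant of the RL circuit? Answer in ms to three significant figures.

τ = L/R = (0.187 H)/(610 Ω) = 3.066×10^-4 s.

τ ≈ 0.307 ms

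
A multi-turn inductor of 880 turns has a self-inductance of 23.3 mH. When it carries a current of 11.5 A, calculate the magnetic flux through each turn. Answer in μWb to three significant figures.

Φ_B ≈ 304 μWb

From L = NΦ_B/I, the flux per turn is Φ_B = LI/N.
Φ_B = (2.330×10^-2 H)(11.5 A)/880 = 3.0449×10^-4 Wb.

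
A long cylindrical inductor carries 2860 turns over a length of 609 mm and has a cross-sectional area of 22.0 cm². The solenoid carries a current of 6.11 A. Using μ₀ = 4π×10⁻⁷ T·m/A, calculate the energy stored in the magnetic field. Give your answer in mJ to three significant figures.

U ≈ 693 mJ

A = 22.0 cm² = 2.200×10^-3 m².
L = μ₀N²A/ℓ = (4π×10⁻⁷)(2860)²(2.200×10^-3)/(0.609) = 3.713×10^-2 H.
U = ½LI² = ½(3.713×10^-2)(6.11)² = 0.6931 J.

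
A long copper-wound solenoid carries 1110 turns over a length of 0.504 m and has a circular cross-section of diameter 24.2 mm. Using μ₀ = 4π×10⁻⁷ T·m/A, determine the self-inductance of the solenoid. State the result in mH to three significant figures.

A = π(d/2)² = π(1.210×10^-2 m)² = 4.600×10^-4 m².
For a long solenoid, L = μ₀N²A/ℓ.
L = (4π×10⁻⁷)(1110)²(4.600×10^-4)/(0.504 m) = 1.413×10^-3 H.

L ≈ 1.41 mH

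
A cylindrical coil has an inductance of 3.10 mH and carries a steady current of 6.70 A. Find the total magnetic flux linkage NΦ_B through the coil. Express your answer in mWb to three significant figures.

From L = NΦ_B/I, the flux linkage is NΦ_B = LI.
NΦ_B = (3.100×10^-3 H)(6.70 A) = 2.077×10^-2 Wb.

NΦ_B ≈ 20.8 mWb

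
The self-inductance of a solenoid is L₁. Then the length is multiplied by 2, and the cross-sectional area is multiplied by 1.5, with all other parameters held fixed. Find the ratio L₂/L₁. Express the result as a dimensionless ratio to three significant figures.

L₂/L₁ = 0.750

For a solenoid, L ∝ μᵣN²A/ℓ.
L₂/L₁ = (2)^-1 × (1.5) = 0.750.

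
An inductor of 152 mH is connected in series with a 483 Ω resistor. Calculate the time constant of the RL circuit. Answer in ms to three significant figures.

τ ≈ 0.315 ms

τ = L/R = (0.152 H)/(483 Ω) = 3.147×10^-4 s.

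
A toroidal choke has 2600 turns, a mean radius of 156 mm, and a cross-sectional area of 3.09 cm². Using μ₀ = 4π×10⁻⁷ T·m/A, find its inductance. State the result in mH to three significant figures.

For a thin toroid, L = μ₀N²A/(2πR).
L = (4π×10⁻⁷)(2600)²(3.090×10^-4) / (2π×0.156 m) = 2.678×10^-3 H.

L ≈ 2.68 mH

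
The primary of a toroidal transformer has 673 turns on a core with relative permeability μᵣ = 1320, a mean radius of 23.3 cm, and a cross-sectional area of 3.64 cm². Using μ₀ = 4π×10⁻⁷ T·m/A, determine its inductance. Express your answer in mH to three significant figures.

For a thin toroid, L = μ₀μᵣN²A/(2πR).
L = (4π×10⁻⁷)(1320)(673)²(3.640×10^-4) / (2π×0.233 m) = 0.1868 H.

L ≈ 187 mH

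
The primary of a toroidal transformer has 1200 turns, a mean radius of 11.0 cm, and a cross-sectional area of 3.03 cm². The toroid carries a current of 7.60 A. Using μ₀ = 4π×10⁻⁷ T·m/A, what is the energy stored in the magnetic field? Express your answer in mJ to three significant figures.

U ≈ 22.9 mJ

L = μ₀N²A/(2πR) = (4π×10⁻⁷)(1200)²(3.030×10^-4)/(2π×0.11) = 7.933×10^-4 H.
U = ½LI² = ½(7.933×10^-4)(7.60)² = 2.291×10^-2 J.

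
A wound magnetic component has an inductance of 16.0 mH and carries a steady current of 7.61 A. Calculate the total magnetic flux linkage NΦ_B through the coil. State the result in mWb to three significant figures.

NΦ_B ≈ 122 mWb

From L = NΦ_B/I, the flux linkage is NΦ_B = LI.
NΦ_B = (1.600×10^-2 H)(7.61 A) = 0.1218 Wb.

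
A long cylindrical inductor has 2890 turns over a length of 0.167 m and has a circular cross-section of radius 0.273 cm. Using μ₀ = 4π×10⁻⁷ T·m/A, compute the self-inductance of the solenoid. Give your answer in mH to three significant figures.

A = πr² = π(2.730×10^-3 m)² = 2.341×10^-5 m².
For a long solenoid, L = μ₀N²A/ℓ.
L = (4π×10⁻⁷)(2890)²(2.341×10^-5)/(0.167 m) = 1.472×10^-3 H.

L ≈ 1.47 mH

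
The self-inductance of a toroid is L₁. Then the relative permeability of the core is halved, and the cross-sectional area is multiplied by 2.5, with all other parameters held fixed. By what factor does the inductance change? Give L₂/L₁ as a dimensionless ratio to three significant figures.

For a toroid, L ∝ μᵣN²A/R.
L₂/L₁ = (0.5) × (2.5) = 1.25.

L₂/L₁ = 1.25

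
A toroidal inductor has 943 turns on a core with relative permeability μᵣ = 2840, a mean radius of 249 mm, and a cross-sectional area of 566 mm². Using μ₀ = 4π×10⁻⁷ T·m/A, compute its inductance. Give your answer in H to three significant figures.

For a thin toroid, L = μ₀μᵣN²A/(2πR).
L = (4π×10⁻⁷)(2840)(943)²(5.660×10^-4) / (2π×0.249 m) = 1.148 H.

L ≈ 1.15 H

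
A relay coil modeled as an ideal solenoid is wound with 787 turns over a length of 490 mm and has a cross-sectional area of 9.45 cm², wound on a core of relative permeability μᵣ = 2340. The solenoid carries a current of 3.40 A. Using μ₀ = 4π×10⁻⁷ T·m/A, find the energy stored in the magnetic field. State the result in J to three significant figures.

A = 9.45 cm² = 9.450×10^-4 m².
L = μ₀μᵣN²A/ℓ = (4π×10⁻⁷)(2340)(787)²(9.450×10^-4)/(0.49) = 3.512 H.
U = ½LI² = ½(3.512)(3.40)² = 20.3 J.

U ≈ 20.3 J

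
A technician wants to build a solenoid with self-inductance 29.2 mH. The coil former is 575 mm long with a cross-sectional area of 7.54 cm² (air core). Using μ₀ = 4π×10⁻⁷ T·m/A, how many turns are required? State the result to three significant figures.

N ≈ 4210 turns

A = 7.54 cm² = 7.540×10^-4 m².
From L = μ₀N²A/ℓ, N = √(Lℓ / (μ₀A)).
N = √[(2.920×10^-2)(0.575) / ((4π×10⁻⁷)×7.540×10^-4)] = √(1.772×10^7) ≈ 4209.5.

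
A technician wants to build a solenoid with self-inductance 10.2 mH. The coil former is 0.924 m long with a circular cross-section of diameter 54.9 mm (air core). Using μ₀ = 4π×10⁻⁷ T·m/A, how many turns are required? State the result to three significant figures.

N ≈ 1780 turns

A = π(d/2)² = π(2.745×10^-2 m)² = 2.367×10^-3 m².
From L = μ₀N²A/ℓ, N = √(Lℓ / (μ₀A)).
N = √[(1.020×10^-2)(0.924) / ((4π×10⁻⁷)×2.367×10^-3)] = √(3.168×10^6) ≈ 1780.0.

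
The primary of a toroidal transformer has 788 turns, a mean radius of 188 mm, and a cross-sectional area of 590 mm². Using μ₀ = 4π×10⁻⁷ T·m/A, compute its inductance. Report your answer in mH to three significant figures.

L ≈ 0.390 mH

For a thin toroid, L = μ₀N²A/(2πR).
L = (4π×10⁻⁷)(788)²(5.900×10^-4) / (2π×0.188 m) = 3.897×10^-4 H.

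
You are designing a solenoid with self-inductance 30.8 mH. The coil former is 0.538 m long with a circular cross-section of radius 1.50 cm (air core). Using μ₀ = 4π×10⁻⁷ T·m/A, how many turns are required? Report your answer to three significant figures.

A = πr² = π(1.500×10^-2 m)² = 7.069×10^-4 m².
From L = μ₀N²A/ℓ, N = √(Lℓ / (μ₀A)).
N = √[(3.080×10^-2)(0.538) / ((4π×10⁻⁷)×7.069×10^-4)] = √(1.865×10^7) ≈ 4319.1.

N ≈ 4320 turns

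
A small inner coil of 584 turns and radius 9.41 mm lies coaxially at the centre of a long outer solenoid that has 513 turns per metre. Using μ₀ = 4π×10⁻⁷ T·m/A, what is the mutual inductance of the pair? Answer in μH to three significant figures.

M ≈ 105 μH

The outer solenoid produces a uniform field B₁ = μ₀n₁I₁ across the inner coil,
so the flux linkage is N₂Φ = N₂B₁A₂ = μ₀n₁N₂A₂·I₁, giving M = μ₀n₁N₂A₂.
A₂ = πr² = π(9.410×10^-3 m)² = 2.782×10^-4 m².
M = (4π×10⁻⁷)(513)(584)(2.782×10^-4) = 1.047×10^-4 H.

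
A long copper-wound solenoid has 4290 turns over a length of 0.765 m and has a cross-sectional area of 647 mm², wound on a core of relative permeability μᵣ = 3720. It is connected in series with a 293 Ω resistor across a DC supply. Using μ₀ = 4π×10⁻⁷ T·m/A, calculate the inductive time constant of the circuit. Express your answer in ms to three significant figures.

τ ≈ 248 ms

A = 647 mm² = 6.470×10^-4 m².
L = μ₀μᵣN²A/ℓ = (4π×10⁻⁷)(3720)(4290)²(6.470×10^-4)/(0.765) = 72.76 H.
τ = L/R = (72.76)/(293) = 0.2483 s.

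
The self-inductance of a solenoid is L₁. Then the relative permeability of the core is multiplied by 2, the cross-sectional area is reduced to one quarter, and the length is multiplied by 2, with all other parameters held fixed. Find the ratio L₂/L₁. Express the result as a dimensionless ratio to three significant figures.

L₂/L₁ = 0.250

For a solenoid, L ∝ μᵣN²A/ℓ.
L₂/L₁ = (2) × (0.25) × (2)^-1 = 0.250.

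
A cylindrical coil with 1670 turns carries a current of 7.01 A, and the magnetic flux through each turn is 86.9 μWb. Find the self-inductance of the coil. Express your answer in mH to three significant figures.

L ≈ 20.7 mH

Self-inductance is defined by L = NΦ_B/I (flux linkage over current).
L = (1670)(8.690×10^-5 Wb)/(7.01 A) = 2.070×10^-2 H.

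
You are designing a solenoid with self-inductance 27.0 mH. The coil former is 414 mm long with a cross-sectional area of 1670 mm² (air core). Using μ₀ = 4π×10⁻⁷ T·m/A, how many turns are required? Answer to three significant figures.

N ≈ 2310 turns

A = 1670 mm² = 1.670×10^-3 m².
From L = μ₀N²A/ℓ, N = √(Lℓ / (μ₀A)).
N = √[(2.700×10^-2)(0.414) / ((4π×10⁻⁷)×1.670×10^-3)] = √(5.326×10^6) ≈ 2307.9.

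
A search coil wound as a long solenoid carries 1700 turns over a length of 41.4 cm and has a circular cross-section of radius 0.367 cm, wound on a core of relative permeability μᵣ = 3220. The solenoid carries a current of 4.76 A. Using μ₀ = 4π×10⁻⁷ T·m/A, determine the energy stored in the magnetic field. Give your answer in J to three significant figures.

A = πr² = π(3.670×10^-3 m)² = 4.231×10^-5 m².
L = μ₀μᵣN²A/ℓ = (4π×10⁻⁷)(3220)(1700)²(4.231×10^-5)/(0.414) = 1.195 H.
U = ½LI² = ½(1.195)(4.76)² = 13.54 J.

U ≈ 13.5 J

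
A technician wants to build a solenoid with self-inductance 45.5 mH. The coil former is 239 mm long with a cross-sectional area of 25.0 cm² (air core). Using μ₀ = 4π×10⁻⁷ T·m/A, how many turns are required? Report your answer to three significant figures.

A = 25.0 cm² = 2.500×10^-3 m².
From L = μ₀N²A/ℓ, N = √(Lℓ / (μ₀A)).
N = √[(4.550×10^-2)(0.239) / ((4π×10⁻⁷)×2.500×10^-3)] = √(3.461×10^6) ≈ 1860.5.

N ≈ 1860 turns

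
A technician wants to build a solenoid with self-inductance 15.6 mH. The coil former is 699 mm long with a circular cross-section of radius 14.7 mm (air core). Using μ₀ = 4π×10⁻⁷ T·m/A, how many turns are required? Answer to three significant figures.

A = πr² = π(1.470×10^-2 m)² = 6.789×10^-4 m².
From L = μ₀N²A/ℓ, N = √(Lℓ / (μ₀A)).
N = √[(1.560×10^-2)(0.699) / ((4π×10⁻⁷)×6.789×10^-4)] = √(1.278×10^7) ≈ 3575.2.

N ≈ 3580 turns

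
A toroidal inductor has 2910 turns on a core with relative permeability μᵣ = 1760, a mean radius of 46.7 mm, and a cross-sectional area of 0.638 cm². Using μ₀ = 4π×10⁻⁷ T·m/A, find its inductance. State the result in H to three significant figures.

For a thin toroid, L = μ₀μᵣN²A/(2πR).
L = (4π×10⁻⁷)(1760)(2910)²(6.380×10^-5) / (2π×4.670×10^-2 m) = 4.072 H.

L ≈ 4.07 H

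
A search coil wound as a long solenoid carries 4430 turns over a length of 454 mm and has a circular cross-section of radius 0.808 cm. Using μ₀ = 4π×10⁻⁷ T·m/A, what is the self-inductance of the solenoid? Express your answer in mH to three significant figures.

A = πr² = π(8.080×10^-3 m)² = 2.051×10^-4 m².
For a long solenoid, L = μ₀N²A/ℓ.
L = (4π×10⁻⁷)(4430)²(2.051×10^-4)/(0.454 m) = 1.114×10^-2 H.

L ≈ 11.1 mH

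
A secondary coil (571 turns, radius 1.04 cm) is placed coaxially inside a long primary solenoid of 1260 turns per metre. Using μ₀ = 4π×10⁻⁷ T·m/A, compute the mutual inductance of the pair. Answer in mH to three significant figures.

The outer solenoid produces a uniform field B₁ = μ₀n₁I₁ across the inner coil,
so the flux linkage is N₂Φ = N₂B₁A₂ = μ₀n₁N₂A₂·I₁, giving M = μ₀n₁N₂A₂.
A₂ = πr² = π(1.040×10^-2 m)² = 3.398×10^-4 m².
M = (4π×10⁻⁷)(1260)(571)(3.398×10^-4) = 3.072×10^-4 H.

M ≈ 0.307 mH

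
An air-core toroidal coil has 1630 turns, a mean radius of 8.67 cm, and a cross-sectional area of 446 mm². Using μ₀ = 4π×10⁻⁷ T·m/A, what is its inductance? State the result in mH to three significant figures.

For a thin toroid, L = μ₀N²A/(2πR).
L = (4π×10⁻⁷)(1630)²(4.460×10^-4) / (2π×8.670×10^-2 m) = 2.734×10^-3 H.

L ≈ 2.73 mH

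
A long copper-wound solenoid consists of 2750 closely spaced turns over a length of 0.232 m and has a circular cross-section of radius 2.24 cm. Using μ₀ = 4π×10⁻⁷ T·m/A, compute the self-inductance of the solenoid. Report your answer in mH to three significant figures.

L ≈ 64.6 mH

A = πr² = π(2.240×10^-2 m)² = 1.576×10^-3 m².
For a long solenoid, L = μ₀N²A/ℓ.
L = (4π×10⁻⁷)(2750)²(1.576×10^-3)/(0.232 m) = 6.457×10^-2 H.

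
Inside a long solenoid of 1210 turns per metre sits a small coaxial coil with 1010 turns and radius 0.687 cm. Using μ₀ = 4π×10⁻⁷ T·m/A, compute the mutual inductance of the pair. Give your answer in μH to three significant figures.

The outer solenoid produces a uniform field B₁ = μ₀n₁I₁ across the inner coil,
so the flux linkage is N₂Φ = N₂B₁A₂ = μ₀n₁N₂A₂·I₁, giving M = μ₀n₁N₂A₂.
A₂ = πr² = π(6.870×10^-3 m)² = 1.483×10^-4 m².
M = (4π×10⁻⁷)(1210)(1010)(1.483×10^-4) = 2.277×10^-4 H.

M ≈ 228 μH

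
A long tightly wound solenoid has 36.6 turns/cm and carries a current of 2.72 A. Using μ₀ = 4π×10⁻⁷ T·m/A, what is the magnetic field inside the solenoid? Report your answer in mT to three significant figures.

B ≈ 12.5 mT

Inside a long solenoid, B = μ₀nI.
B = (4π×10⁻⁷)(3.660×10^3 m⁻¹)(2.72 A) = 1.251×10^-2 T.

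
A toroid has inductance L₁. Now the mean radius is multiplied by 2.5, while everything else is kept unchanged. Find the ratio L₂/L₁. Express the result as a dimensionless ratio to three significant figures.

L₂/L₁ = 0.400

For a toroid, L ∝ μᵣN²A/R.
L₂/L₁ = (2.5)^-1 = 0.400.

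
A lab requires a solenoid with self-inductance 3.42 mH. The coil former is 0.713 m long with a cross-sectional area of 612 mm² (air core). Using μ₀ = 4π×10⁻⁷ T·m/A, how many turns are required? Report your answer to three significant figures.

N ≈ 1780 turns

A = 612 mm² = 6.120×10^-4 m².
From L = μ₀N²A/ℓ, N = √(Lℓ / (μ₀A)).
N = √[(3.420×10^-3)(0.713) / ((4π×10⁻⁷)×6.120×10^-4)] = √(3.171×10^6) ≈ 1780.6.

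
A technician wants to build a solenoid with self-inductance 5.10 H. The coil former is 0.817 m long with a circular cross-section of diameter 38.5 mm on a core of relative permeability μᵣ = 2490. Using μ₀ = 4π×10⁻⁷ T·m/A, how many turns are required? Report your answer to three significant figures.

N ≈ 1070 turns

A = π(d/2)² = π(1.925×10^-2 m)² = 1.164×10^-3 m².
From L = μ₀μᵣN²A/ℓ, N = √(Lℓ / (μ₀μᵣA)).
N = √[(5.1)(0.817) / ((4π×10⁻⁷)(2490)×1.164×10^-3)] = √(1.144×10^6) ≈ 1069.5.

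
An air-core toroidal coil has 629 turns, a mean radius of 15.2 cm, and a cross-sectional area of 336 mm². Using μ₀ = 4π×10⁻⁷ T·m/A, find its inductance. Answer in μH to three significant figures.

L ≈ 175 μH

For a thin toroid, L = μ₀N²A/(2πR).
L = (4π×10⁻⁷)(629)²(3.360×10^-4) / (2π×0.152 m) = 1.749×10^-4 H.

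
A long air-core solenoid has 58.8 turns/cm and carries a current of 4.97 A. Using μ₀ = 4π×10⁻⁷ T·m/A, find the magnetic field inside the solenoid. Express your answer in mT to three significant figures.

Inside a long solenoid, B = μ₀nI.
B = (4π×10⁻⁷)(5.880×10^3 m⁻¹)(4.97 A) = 3.672×10^-2 T.

B ≈ 36.7 mT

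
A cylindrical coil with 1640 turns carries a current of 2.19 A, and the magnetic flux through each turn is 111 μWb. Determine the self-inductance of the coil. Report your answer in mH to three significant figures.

L ≈ 83.1 mH

Self-inductance is defined by L = NΦ_B/I (flux linkage over current).
L = (1640)(1.110×10^-4 Wb)/(2.19 A) = 8.312×10^-2 H.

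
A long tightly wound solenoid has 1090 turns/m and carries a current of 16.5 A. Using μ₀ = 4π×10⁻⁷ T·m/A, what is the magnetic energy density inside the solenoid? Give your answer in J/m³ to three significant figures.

u ≈ 203 J/m³

B = μ₀nI = (4π×10⁻⁷)(1.090×10^3)(16.5) = 2.260×10^-2 T.
u = B²/(2μ₀) = (2.260×10^-2)²/(2×4π×10⁻⁷) = 203.2 J/m³.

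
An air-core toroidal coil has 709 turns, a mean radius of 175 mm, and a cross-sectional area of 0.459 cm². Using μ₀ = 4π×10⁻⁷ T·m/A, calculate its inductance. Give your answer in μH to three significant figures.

For a thin toroid, L = μ₀N²A/(2πR).
L = (4π×10⁻⁷)(709)²(4.590×10^-5) / (2π×0.175 m) = 2.637×10^-5 H.

L ≈ 26.4 μH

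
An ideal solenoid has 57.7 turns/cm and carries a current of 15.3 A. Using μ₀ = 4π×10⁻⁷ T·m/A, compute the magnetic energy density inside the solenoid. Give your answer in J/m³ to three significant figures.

u ≈ 4900 J/m³

B = μ₀nI = (4π×10⁻⁷)(5.770×10^3)(15.3) = 0.1109 T.
u = B²/(2μ₀) = (0.1109)²/(2×4π×10⁻⁷) = 4.897×10^3 J/m³.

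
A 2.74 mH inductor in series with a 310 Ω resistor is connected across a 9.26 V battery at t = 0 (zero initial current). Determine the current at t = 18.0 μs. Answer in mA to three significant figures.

I ≈ 26.0 mA

τ = L/R = 2.740×10^-3/310 = 8.839×10^-6 s; final current I_∞ = ε/R = 9.26/310 = 2.987×10^-2 A.
I(t) = I_∞(1 − e^(−t/τ)) with t/τ = 2.036.
I = (2.987×10^-2)(1 − e^(−2.036)) = 2.597×10^-2 A.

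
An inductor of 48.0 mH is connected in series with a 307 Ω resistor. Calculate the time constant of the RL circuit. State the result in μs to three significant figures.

τ = L/R = (4.800×10^-2 H)/(307 Ω) = 1.564×10^-4 s.

τ ≈ 156 μs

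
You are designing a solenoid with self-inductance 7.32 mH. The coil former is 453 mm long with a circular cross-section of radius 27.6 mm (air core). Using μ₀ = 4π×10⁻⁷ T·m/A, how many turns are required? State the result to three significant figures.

N ≈ 1050 turns

A = πr² = π(2.760×10^-2 m)² = 2.393×10^-3 m².
From L = μ₀N²A/ℓ, N = √(Lℓ / (μ₀A)).
N = √[(7.320×10^-3)(0.453) / ((4π×10⁻⁷)×2.393×10^-3)] = √(1.103×10^6) ≈ 1050.1.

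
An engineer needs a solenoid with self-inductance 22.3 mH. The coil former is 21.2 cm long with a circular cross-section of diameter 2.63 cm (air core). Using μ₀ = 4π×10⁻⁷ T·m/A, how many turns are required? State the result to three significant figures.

A = π(d/2)² = π(1.315×10^-2 m)² = 5.433×10^-4 m².
From L = μ₀N²A/ℓ, N = √(Lℓ / (μ₀A)).
N = √[(2.230×10^-2)(0.212) / ((4π×10⁻⁷)×5.433×10^-4)] = √(6.925×10^6) ≈ 2631.6.

N ≈ 2630 turns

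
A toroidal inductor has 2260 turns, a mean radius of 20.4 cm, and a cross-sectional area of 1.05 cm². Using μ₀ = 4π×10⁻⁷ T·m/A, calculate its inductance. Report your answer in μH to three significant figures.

L ≈ 526 μH

For a thin toroid, L = μ₀N²A/(2πR).
L = (4π×10⁻⁷)(2260)²(1.050×10^-4) / (2π×0.204 m) = 5.258×10^-4 H.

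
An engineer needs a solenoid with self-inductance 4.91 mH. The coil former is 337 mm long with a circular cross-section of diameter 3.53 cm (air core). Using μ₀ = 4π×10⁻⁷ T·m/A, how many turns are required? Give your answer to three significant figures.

N ≈ 1160 turns

A = π(d/2)² = π(1.765×10^-2 m)² = 9.787×10^-4 m².
From L = μ₀N²A/ℓ, N = √(Lℓ / (μ₀A)).
N = √[(4.910×10^-3)(0.337) / ((4π×10⁻⁷)×9.787×10^-4)] = √(1.345×10^6) ≈ 1159.9.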